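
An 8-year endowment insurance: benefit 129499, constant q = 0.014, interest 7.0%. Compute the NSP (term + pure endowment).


Term component = 10361.4251
Pure endowment = 8_p_x * v^8 * benefit = 0.893337 * 0.582009 * 129499 = 67330.4493
NSP = 77691.8745


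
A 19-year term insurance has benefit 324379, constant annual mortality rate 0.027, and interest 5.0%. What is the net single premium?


NSP = benefit * sum_{k=0}^{n-1} k_p_x * q * v^(k+1)
With constant q=0.027, v=0.952381
Sum = 0.268156
NSP = 324379 * 0.268156
= 86984.0902


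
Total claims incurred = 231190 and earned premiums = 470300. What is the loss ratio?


Loss ratio = claims / premiums
= 231190 / 470300
= 0.4916


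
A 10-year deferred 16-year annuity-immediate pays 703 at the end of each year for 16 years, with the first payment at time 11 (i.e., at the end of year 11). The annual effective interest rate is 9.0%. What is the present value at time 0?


PV at time 10 of the 16-year annuity-immediate:
a_n = 703 * (1-(1+0.09)^(-16))/0.09 = 5843.7284
Discount back 10 years to time 0:
PV = 5843.7284 * (1+0.09)^(-10)
= 5843.7284 * 0.422411
= 2468.454


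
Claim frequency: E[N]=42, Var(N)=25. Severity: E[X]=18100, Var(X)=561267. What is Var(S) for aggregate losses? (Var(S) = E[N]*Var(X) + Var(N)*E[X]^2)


Var(S) = E[N]*Var(X) + Var(N)*E[X]^2
= 42*561267 + 25*18100^2
= 23573214 + 8190250000
= 8.2138e+09


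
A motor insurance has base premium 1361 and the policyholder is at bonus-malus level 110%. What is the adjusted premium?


adjusted = base * BM_level / 100
= 1361 * 110 / 100
= 1361 * 1.1
= 1497.1


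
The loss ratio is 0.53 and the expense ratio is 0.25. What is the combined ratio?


Combined ratio = loss ratio + expense ratio
= 0.53 + 0.25
= 0.78


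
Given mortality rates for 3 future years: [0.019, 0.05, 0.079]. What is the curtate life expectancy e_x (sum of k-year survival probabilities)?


e_x = sum_{k=1}^{n} k_p_x
k_p_x values:
  1_p_x = 0.981
  2_p_x = 0.93195
  3_p_x = 0.858326
e_x = 2.7713


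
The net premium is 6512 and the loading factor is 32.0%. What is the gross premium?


Gross = net * (1 + loading)
= 6512 * (1 + 0.32)
= 6512 * 1.32
= 8595.84


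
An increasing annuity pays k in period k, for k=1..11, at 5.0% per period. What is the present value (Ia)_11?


(Ia)_n = sum_{k=1}^{n} k * v^k, v = 1/(1+i)
v = 0.952381
Sum computed term by term:
(Ia)_11 = 45.8053


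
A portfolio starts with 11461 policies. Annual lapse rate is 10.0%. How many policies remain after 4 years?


remaining = initial * (1 - lapse)^years
= 11461 * (1 - 0.1)^4
= 11461 * 0.6561
= 7519.5621


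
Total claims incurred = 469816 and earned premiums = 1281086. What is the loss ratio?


Loss ratio = claims / premiums
= 469816 / 1281086
= 0.3667


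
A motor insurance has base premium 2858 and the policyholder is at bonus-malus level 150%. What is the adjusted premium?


adjusted = base * BM_level / 100
= 2858 * 150 / 100
= 2858 * 1.5
= 4287.0


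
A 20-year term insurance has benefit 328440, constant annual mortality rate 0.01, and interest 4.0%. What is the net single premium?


NSP = benefit * sum_{k=0}^{n-1} k_p_x * q * v^(k+1)
With constant q=0.01, v=0.961538
Sum = 0.125344
NSP = 328440 * 0.125344
= 41167.8487


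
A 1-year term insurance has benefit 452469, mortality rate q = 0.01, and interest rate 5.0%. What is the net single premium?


NSP = benefit * q * v
v = 1/(1+i) = 0.952381
NSP = 452469 * 0.01 * 0.952381
= 4309.2286


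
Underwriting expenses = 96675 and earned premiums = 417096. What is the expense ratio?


Expense ratio = expenses / premiums
= 96675 / 417096
= 0.2318


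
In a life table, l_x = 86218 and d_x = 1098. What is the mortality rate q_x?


q_x = d_x / l_x
= 1098 / 86218
= 0.0127


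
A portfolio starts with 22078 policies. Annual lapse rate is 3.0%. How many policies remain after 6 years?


remaining = initial * (1 - lapse)^years
= 22078 * (1 - 0.03)^6
= 22078 * 0.832972
= 18390.3559


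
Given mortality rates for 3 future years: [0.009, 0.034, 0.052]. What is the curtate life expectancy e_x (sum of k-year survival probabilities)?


e_x = sum_{k=1}^{n} k_p_x
k_p_x values:
  1_p_x = 0.991
  2_p_x = 0.957306
  3_p_x = 0.907526
e_x = 2.8558


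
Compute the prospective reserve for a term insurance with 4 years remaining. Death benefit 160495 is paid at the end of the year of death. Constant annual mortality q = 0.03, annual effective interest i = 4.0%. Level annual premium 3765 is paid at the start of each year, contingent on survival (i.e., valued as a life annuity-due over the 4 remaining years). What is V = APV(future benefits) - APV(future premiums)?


v = 1/(1+i) = 0.961538
APV(future benefits) per unit = sum_{k=0}^{3} k_p_x * q * v^(k+1) = 0.104249
APV(future benefits) = 160495 * 0.104249 = 16731.4659
Life annuity-due factor ä_{x:4} = sum_{k=0}^{3} k_p_x * v^k = 3.61397
APV(future premiums) = 3765 * 3.61397 = 13606.5979
V = 16731.4659 - 13606.5979
= 3124.868


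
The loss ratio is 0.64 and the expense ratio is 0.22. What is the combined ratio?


Combined ratio = loss ratio + expense ratio
= 0.64 + 0.22
= 0.86


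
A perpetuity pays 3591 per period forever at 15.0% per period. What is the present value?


PV = PMT / i
= 3591 / 0.15
= 23940.0


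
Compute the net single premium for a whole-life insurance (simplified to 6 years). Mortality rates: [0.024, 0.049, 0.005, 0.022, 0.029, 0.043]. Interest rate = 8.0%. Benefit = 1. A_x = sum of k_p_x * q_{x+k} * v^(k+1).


v = 0.925926
Year 0: k_p_x=1.0, q=0.024, term=0.022222
Year 1: k_p_x=0.976, q=0.049, term=0.041001
Year 2: k_p_x=0.928176, q=0.005, term=0.003684
Year 3: k_p_x=0.923535, q=0.022, term=0.014934
Year 4: k_p_x=0.903217, q=0.029, term=0.017827
Year 5: k_p_x=0.877024, q=0.043, term=0.023765
A_x = 0.1234


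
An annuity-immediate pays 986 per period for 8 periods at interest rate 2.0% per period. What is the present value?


PV = PMT * (1 - (1+i)^(-n)) / i
= 986 * (1 - (1+0.02)^(-8)) / 0.02
= 986 * (1 - 0.85349) / 0.02
= 986 * 7.325481
= 7222.9247


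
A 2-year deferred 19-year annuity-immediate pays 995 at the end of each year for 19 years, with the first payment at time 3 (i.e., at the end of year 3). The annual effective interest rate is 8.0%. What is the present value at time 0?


PV at time 2 of the 19-year annuity-immediate:
a_n = 995 * (1-(1+0.08)^(-19))/0.08 = 9555.5812
Discount back 2 years to time 0:
PV = 9555.5812 * (1+0.08)^(-2)
= 9555.5812 * 0.857339
= 8192.3707


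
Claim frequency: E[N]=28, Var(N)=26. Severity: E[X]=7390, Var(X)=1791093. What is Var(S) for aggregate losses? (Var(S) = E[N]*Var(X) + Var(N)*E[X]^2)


Var(S) = E[N]*Var(X) + Var(N)*E[X]^2
= 28*1791093 + 26*7390^2
= 50150604 + 1419914600
= 1.4701e+09


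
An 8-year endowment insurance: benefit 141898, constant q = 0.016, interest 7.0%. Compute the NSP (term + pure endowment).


Term component = 12894.8212
Pure endowment = 8_p_x * v^8 * benefit = 0.878943 * 0.582009 * 141898 = 72588.3359
NSP = 85483.1571


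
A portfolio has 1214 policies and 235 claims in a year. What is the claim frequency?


frequency = claims / policies
= 235 / 1214
= 0.1936


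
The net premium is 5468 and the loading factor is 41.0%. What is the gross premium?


Gross = net * (1 + loading)
= 5468 * (1 + 0.41)
= 5468 * 1.41
= 7709.88


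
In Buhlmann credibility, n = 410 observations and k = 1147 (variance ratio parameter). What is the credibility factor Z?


Z = n / (n + k)
= 410 / (410 + 1147)
= 410 / 1557
= 0.2633


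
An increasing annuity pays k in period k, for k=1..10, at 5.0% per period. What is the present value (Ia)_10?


(Ia)_n = sum_{k=1}^{n} k * v^k, v = 1/(1+i)
v = 0.952381
Sum computed term by term:
(Ia)_10 = 39.3738


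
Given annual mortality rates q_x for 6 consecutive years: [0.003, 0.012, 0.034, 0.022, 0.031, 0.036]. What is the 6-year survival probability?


p_k = 1 - q_k for each year
Survival = product of (1 - q_k)
= 0.997 * 0.988 * 0.966 * 0.978 * 0.969 * 0.964
= 0.8693


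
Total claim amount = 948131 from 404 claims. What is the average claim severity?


severity = total / number
= 948131 / 404
= 2346.8589


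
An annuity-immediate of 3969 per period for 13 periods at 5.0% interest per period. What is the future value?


FV = PMT * ((1+i)^n - 1) / i
= 3969 * ((1.05)^13 - 1) / 0.05
= 3969 * (1.885649 - 1) / 0.05
= 70302.8289


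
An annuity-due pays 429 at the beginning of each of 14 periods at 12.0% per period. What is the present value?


PV_due = PMT * (1-(1+i)^(-n))/i * (1+i)
PV_immediate = 2843.4842
PV_due = 2843.4842 * 1.12
= 3184.7023


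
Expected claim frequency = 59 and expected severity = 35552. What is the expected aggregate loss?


E[S] = E[N] * E[X]
= 59 * 35552
= 2.0976e+06


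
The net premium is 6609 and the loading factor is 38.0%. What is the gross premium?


Gross = net * (1 + loading)
= 6609 * (1 + 0.38)
= 6609 * 1.38
= 9120.42


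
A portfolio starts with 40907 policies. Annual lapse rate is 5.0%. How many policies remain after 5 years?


remaining = initial * (1 - lapse)^years
= 40907 * (1 - 0.05)^5
= 40907 * 0.773781
= 31653.0568


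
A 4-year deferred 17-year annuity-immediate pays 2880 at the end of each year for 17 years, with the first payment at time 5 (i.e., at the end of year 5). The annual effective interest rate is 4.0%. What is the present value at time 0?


PV at time 4 of the 17-year annuity-immediate:
a_n = 2880 * (1-(1+0.04)^(-17))/0.04 = 35037.1263
Discount back 4 years to time 0:
PV = 35037.1263 * (1+0.04)^(-4)
= 35037.1263 * 0.854804
= 29949.8824


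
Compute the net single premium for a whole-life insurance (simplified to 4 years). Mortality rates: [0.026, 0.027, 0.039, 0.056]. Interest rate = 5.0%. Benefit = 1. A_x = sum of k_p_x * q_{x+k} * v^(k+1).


v = 0.952381
Year 0: k_p_x=1.0, q=0.026, term=0.024762
Year 1: k_p_x=0.974, q=0.027, term=0.023853
Year 2: k_p_x=0.947702, q=0.039, term=0.031928
Year 3: k_p_x=0.910742, q=0.056, term=0.041959
A_x = 0.1225


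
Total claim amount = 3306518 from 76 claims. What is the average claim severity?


severity = total / number
= 3306518 / 76
= 43506.8158


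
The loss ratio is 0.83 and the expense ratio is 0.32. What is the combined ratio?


Combined ratio = loss ratio + expense ratio
= 0.83 + 0.32
= 1.15


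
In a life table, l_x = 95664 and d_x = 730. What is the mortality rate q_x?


q_x = d_x / l_x
= 730 / 95664
= 0.0076


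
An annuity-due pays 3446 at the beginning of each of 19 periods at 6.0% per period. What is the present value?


PV_due = PMT * (1-(1+i)^(-n))/i * (1+i)
PV_immediate = 38450.8694
PV_due = 38450.8694 * 1.06
= 40757.9216


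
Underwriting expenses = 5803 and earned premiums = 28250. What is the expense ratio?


Expense ratio = expenses / premiums
= 5803 / 28250
= 0.2054


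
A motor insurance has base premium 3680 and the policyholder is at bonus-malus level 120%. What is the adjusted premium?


adjusted = base * BM_level / 100
= 3680 * 120 / 100
= 3680 * 1.2
= 4416.0


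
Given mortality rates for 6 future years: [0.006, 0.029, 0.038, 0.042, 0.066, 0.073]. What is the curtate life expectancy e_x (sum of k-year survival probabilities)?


e_x = sum_{k=1}^{n} k_p_x
k_p_x values:
  1_p_x = 0.994
  2_p_x = 0.965174
  3_p_x = 0.928497
  4_p_x = 0.8895
  5_p_x = 0.830793
  6_p_x = 0.770146
e_x = 5.3781


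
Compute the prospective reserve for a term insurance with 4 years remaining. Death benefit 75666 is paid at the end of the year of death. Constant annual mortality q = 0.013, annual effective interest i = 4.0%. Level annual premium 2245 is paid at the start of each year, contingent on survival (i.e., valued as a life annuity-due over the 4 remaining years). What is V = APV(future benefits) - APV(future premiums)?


v = 1/(1+i) = 0.961538
APV(future benefits) per unit = sum_{k=0}^{3} k_p_x * q * v^(k+1) = 0.046306
APV(future benefits) = 75666 * 0.046306 = 3503.7962
Life annuity-due factor ä_{x:4} = sum_{k=0}^{3} k_p_x * v^k = 3.704487
APV(future premiums) = 2245 * 3.704487 = 8316.5727
V = 3503.7962 - 8316.5727
= -4812.7765


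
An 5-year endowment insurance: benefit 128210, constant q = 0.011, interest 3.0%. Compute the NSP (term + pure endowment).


Term component = 6322.3977
Pure endowment = 5_p_x * v^5 * benefit = 0.946197 * 0.862609 * 128210 = 104644.6994
NSP = 110967.0971


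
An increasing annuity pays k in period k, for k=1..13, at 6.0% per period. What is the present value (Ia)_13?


(Ia)_n = sum_{k=1}^{n} k * v^k, v = 1/(1+i)
v = 0.943396
Sum computed term by term:
(Ia)_13 = 54.8156


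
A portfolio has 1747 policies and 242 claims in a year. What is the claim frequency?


frequency = claims / policies
= 242 / 1747
= 0.1385


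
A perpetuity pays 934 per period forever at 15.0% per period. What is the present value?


PV = PMT / i
= 934 / 0.15
= 6226.6667


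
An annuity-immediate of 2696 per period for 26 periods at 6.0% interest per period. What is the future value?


FV = PMT * ((1+i)^n - 1) / i
= 2696 * ((1.06)^26 - 1) / 0.06
= 2696 * (4.549383 - 1) / 0.06
= 159485.6078


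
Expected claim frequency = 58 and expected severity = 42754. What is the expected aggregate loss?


E[S] = E[N] * E[X]
= 58 * 42754
= 2.4797e+06


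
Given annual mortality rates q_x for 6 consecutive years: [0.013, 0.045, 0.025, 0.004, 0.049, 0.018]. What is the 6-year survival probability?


p_k = 1 - q_k for each year
Survival = product of (1 - q_k)
= 0.987 * 0.955 * 0.975 * 0.996 * 0.951 * 0.982
= 0.8548


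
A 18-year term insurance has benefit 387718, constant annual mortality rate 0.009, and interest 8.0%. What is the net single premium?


NSP = benefit * sum_{k=0}^{n-1} k_p_x * q * v^(k+1)
With constant q=0.009, v=0.925926
Sum = 0.079618
NSP = 387718 * 0.079618
= 30869.3469


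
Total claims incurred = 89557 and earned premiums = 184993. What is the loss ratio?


Loss ratio = claims / premiums
= 89557 / 184993
= 0.4841


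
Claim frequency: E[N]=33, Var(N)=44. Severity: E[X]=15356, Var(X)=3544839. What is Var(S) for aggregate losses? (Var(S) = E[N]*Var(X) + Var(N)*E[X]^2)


Var(S) = E[N]*Var(X) + Var(N)*E[X]^2
= 33*3544839 + 44*15356^2
= 116979687 + 10375496384
= 1.0492e+10


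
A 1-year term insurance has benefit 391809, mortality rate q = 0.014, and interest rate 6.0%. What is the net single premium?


NSP = benefit * q * v
v = 1/(1+i) = 0.943396
NSP = 391809 * 0.014 * 0.943396
= 5174.8358


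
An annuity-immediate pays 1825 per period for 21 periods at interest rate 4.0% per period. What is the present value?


PV = PMT * (1 - (1+i)^(-n)) / i
= 1825 * (1 - (1+0.04)^(-21)) / 0.04
= 1825 * (1 - 0.438834) / 0.04
= 1825 * 14.02916
= 25603.2169


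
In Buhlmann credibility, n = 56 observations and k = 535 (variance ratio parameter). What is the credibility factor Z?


Z = n / (n + k)
= 56 / (56 + 535)
= 56 / 591
= 0.0948


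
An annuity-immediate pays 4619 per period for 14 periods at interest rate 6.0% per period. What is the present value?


PV = PMT * (1 - (1+i)^(-n)) / i
= 4619 * (1 - (1+0.06)^(-14)) / 0.06
= 4619 * (1 - 0.442301) / 0.06
= 4619 * 9.294984
= 42933.5308


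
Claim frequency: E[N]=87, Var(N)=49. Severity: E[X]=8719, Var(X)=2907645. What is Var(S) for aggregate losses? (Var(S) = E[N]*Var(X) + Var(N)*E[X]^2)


Var(S) = E[N]*Var(X) + Var(N)*E[X]^2
= 87*2907645 + 49*8719^2
= 252965115 + 3725027089
= 3.9780e+09


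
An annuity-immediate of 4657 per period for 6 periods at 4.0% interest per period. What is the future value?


FV = PMT * ((1+i)^n - 1) / i
= 4657 * ((1.04)^6 - 1) / 0.04
= 4657 * (1.265319 - 1) / 0.04
= 30889.7667


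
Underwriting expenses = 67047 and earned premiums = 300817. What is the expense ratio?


Expense ratio = expenses / premiums
= 67047 / 300817
= 0.2229


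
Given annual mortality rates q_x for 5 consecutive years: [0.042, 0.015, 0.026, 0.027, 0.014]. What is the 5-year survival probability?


p_k = 1 - q_k for each year
Survival = product of (1 - q_k)
= 0.958 * 0.985 * 0.974 * 0.973 * 0.986
= 0.8818


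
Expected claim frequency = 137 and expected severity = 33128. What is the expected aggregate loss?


E[S] = E[N] * E[X]
= 137 * 33128
= 4.5385e+06


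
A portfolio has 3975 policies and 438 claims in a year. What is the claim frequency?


frequency = claims / policies
= 438 / 3975
= 0.1102


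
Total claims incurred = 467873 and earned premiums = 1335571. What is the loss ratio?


Loss ratio = claims / premiums
= 467873 / 1335571
= 0.3503


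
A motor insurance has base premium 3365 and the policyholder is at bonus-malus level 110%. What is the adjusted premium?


adjusted = base * BM_level / 100
= 3365 * 110 / 100
= 3365 * 1.1
= 3701.5


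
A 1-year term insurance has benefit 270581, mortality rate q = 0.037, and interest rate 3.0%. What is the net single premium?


NSP = benefit * q * v
v = 1/(1+i) = 0.970874
NSP = 270581 * 0.037 * 0.970874
= 9719.9


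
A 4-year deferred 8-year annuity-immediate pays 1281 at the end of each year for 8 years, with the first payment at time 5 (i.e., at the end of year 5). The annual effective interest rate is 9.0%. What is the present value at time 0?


PV at time 4 of the 8-year annuity-immediate:
a_n = 1281 * (1-(1+0.09)^(-8))/0.09 = 7090.1033
Discount back 4 years to time 0:
PV = 7090.1033 * (1+0.09)^(-4)
= 7090.1033 * 0.708425
= 5022.8079


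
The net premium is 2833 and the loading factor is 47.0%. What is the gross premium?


Gross = net * (1 + loading)
= 2833 * (1 + 0.47)
= 2833 * 1.47
= 4164.51


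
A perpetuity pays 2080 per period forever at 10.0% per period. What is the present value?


PV = PMT / i
= 2080 / 0.1
= 20800.0


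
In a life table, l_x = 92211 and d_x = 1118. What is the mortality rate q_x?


q_x = d_x / l_x
= 1118 / 92211
= 0.0121


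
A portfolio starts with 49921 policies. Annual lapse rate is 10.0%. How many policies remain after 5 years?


remaining = initial * (1 - lapse)^years
= 49921 * (1 - 0.1)^5
= 49921 * 0.59049
= 29477.8513


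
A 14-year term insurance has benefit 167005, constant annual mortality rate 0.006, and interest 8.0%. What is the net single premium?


NSP = benefit * sum_{k=0}^{n-1} k_p_x * q * v^(k+1)
With constant q=0.006, v=0.925926
Sum = 0.047934
NSP = 167005 * 0.047934
= 8005.1555


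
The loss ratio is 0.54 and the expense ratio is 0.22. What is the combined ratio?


Combined ratio = loss ratio + expense ratio
= 0.54 + 0.22
= 0.76


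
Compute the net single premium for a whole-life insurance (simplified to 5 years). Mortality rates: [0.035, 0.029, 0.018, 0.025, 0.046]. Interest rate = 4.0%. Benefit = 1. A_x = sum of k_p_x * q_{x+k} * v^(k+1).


v = 0.961538
Year 0: k_p_x=1.0, q=0.035, term=0.033654
Year 1: k_p_x=0.965, q=0.029, term=0.025874
Year 2: k_p_x=0.937015, q=0.018, term=0.014994
Year 3: k_p_x=0.920149, q=0.025, term=0.019664
Year 4: k_p_x=0.897145, q=0.046, term=0.03392
A_x = 0.1281


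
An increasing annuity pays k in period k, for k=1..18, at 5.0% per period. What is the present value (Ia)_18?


(Ia)_n = sum_{k=1}^{n} k * v^k, v = 1/(1+i)
v = 0.952381
Sum computed term by term:
(Ia)_18 = 95.8939


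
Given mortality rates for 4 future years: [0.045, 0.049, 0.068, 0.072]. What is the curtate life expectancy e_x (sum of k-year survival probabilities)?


e_x = sum_{k=1}^{n} k_p_x
k_p_x values:
  1_p_x = 0.955
  2_p_x = 0.908205
  3_p_x = 0.846447
  4_p_x = 0.785503
e_x = 3.4952


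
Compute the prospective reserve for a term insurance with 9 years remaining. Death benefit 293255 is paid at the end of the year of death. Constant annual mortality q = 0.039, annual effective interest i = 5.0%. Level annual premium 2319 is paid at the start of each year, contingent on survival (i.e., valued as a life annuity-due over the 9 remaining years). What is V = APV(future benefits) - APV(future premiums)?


v = 1/(1+i) = 0.952381
APV(future benefits) per unit = sum_{k=0}^{8} k_p_x * q * v^(k+1) = 0.240741
APV(future benefits) = 293255 * 0.240741 = 70598.5657
Life annuity-due factor ä_{x:9} = sum_{k=0}^{8} k_p_x * v^k = 6.481494
APV(future premiums) = 2319 * 6.481494 = 15030.5853
V = 70598.5657 - 15030.5853
= 55567.9804


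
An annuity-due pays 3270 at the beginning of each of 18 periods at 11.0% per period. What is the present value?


PV_due = PMT * (1-(1+i)^(-n))/i * (1+i)
PV_immediate = 25184.2862
PV_due = 25184.2862 * 1.11
= 27954.5577


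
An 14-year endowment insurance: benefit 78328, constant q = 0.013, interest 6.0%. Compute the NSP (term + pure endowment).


Term component = 8811.9877
Pure endowment = 14_p_x * v^14 * benefit = 0.832607 * 0.442301 * 78328 = 28845.3001
NSP = 37657.2877


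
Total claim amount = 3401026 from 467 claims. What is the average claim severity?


severity = total / number
= 3401026 / 467
= 7282.7109


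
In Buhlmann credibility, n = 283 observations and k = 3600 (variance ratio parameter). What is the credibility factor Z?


Z = n / (n + k)
= 283 / (283 + 3600)
= 283 / 3883
= 0.0729


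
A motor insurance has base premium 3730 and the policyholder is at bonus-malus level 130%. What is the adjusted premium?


adjusted = base * BM_level / 100
= 3730 * 130 / 100
= 3730 * 1.3
= 4849.0


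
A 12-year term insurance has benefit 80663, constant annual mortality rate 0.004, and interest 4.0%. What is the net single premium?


NSP = benefit * sum_{k=0}^{n-1} k_p_x * q * v^(k+1)
With constant q=0.004, v=0.961538
Sum = 0.036794
NSP = 80663 * 0.036794
= 2967.9053


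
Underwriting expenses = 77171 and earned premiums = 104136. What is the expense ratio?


Expense ratio = expenses / premiums
= 77171 / 104136
= 0.7411


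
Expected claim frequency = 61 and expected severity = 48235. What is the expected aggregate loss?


E[S] = E[N] * E[X]
= 61 * 48235
= 2.9423e+06


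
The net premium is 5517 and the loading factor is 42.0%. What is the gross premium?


Gross = net * (1 + loading)
= 5517 * (1 + 0.42)
= 5517 * 1.42
= 7834.14


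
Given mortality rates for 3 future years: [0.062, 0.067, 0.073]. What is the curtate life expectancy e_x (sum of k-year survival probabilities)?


e_x = sum_{k=1}^{n} k_p_x
k_p_x values:
  1_p_x = 0.938
  2_p_x = 0.875154
  3_p_x = 0.811268
e_x = 2.6244


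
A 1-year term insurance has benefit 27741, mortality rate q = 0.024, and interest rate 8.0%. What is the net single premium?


NSP = benefit * q * v
v = 1/(1+i) = 0.925926
NSP = 27741 * 0.024 * 0.925926
= 616.4667


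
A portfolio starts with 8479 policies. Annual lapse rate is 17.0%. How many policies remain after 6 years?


remaining = initial * (1 - lapse)^years
= 8479 * (1 - 0.17)^6
= 8479 * 0.32694
= 2772.1274


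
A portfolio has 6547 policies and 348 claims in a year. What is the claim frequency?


frequency = claims / policies
= 348 / 6547
= 0.0532


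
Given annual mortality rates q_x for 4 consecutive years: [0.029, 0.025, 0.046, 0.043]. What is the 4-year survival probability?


p_k = 1 - q_k for each year
Survival = product of (1 - q_k)
= 0.971 * 0.975 * 0.954 * 0.957
= 0.8643


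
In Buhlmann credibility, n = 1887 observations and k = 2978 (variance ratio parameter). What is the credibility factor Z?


Z = n / (n + k)
= 1887 / (1887 + 2978)
= 1887 / 4865
= 0.3879


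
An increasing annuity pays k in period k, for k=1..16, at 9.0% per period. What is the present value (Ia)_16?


(Ia)_n = sum_{k=1}^{n} k * v^k, v = 1/(1+i)
v = 0.917431
Sum computed term by term:
(Ia)_16 = 55.8975


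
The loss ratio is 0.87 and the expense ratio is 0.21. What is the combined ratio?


Combined ratio = loss ratio + expense ratio
= 0.87 + 0.21
= 1.08


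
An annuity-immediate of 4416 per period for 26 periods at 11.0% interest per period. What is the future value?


FV = PMT * ((1+i)^n - 1) / i
= 4416 * ((1.11)^26 - 1) / 0.11
= 4416 * (15.079865 - 1) / 0.11
= 565242.5732


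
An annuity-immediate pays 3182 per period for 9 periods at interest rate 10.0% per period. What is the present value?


PV = PMT * (1 - (1+i)^(-n)) / i
= 3182 * (1 - (1+0.1)^(-9)) / 0.1
= 3182 * (1 - 0.424098) / 0.1
= 3182 * 5.759024
= 18325.2138


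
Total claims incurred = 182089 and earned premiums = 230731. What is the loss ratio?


Loss ratio = claims / premiums
= 182089 / 230731
= 0.7892


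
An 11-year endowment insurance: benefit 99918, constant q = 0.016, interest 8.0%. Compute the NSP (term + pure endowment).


Term component = 10671.9525
Pure endowment = 11_p_x * v^11 * benefit = 0.837425 * 0.428883 * 99918 = 35886.2852
NSP = 46558.2377


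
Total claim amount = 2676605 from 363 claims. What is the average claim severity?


severity = total / number
= 2676605 / 363
= 7373.5675


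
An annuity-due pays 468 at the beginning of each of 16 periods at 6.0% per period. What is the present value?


PV_due = PMT * (1-(1+i)^(-n))/i * (1+i)
PV_immediate = 4729.559
PV_due = 4729.559 * 1.06
= 5013.3325


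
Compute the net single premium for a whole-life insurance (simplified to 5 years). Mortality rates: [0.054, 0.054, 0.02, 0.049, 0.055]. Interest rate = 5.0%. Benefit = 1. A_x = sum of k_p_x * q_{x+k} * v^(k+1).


v = 0.952381
Year 0: k_p_x=1.0, q=0.054, term=0.051429
Year 1: k_p_x=0.946, q=0.054, term=0.046335
Year 2: k_p_x=0.894916, q=0.02, term=0.015461
Year 3: k_p_x=0.877018, q=0.049, term=0.035355
Year 4: k_p_x=0.834044, q=0.055, term=0.035942
A_x = 0.1845


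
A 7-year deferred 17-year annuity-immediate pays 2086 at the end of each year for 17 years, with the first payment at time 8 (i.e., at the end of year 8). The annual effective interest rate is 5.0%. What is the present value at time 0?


PV at time 7 of the 17-year annuity-immediate:
a_n = 2086 * (1-(1+0.05)^(-17))/0.05 = 23517.7022
Discount back 7 years to time 0:
PV = 23517.7022 * (1+0.05)^(-7)
= 23517.7022 * 0.710681
= 16713.5919


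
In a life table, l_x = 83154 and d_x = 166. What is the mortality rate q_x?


q_x = d_x / l_x
= 166 / 83154
= 0.002


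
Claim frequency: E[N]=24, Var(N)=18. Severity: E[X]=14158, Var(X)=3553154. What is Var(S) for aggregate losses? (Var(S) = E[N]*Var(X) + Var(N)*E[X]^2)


Var(S) = E[N]*Var(X) + Var(N)*E[X]^2
= 24*3553154 + 18*14158^2
= 85275696 + 3608081352
= 3.6934e+09


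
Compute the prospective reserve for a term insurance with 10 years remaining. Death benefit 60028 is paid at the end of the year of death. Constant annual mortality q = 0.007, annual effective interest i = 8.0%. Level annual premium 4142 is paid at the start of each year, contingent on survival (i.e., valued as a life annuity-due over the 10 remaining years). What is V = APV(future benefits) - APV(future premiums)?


v = 1/(1+i) = 0.925926
APV(future benefits) per unit = sum_{k=0}^{9} k_p_x * q * v^(k+1) = 0.045719
APV(future benefits) = 60028 * 0.045719 = 2744.4476
Life annuity-due factor ä_{x:10} = sum_{k=0}^{9} k_p_x * v^k = 7.053859
APV(future premiums) = 4142 * 7.053859 = 29217.0849
V = 2744.4476 - 29217.0849
= -26472.6373


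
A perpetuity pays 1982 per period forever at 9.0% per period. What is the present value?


PV = PMT / i
= 1982 / 0.09
= 22022.2222


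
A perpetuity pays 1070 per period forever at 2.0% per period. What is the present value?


PV = PMT / i
= 1070 / 0.02
= 53500.0


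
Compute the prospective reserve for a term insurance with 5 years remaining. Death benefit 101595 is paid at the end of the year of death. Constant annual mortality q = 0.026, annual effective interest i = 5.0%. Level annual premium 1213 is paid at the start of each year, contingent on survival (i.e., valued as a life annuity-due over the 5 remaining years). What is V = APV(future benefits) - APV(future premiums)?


v = 1/(1+i) = 0.952381
APV(future benefits) per unit = sum_{k=0}^{4} k_p_x * q * v^(k+1) = 0.107138
APV(future benefits) = 101595 * 0.107138 = 10884.6474
Life annuity-due factor ä_{x:5} = sum_{k=0}^{4} k_p_x * v^k = 4.326712
APV(future premiums) = 1213 * 4.326712 = 5248.3016
V = 10884.6474 - 5248.3016
= 5636.3458


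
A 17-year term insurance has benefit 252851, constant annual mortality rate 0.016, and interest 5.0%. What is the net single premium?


NSP = benefit * sum_{k=0}^{n-1} k_p_x * q * v^(k+1)
With constant q=0.016, v=0.952381
Sum = 0.162021
NSP = 252851 * 0.162021
= 40967.1216


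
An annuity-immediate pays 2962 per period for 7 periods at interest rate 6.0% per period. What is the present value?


PV = PMT * (1 - (1+i)^(-n)) / i
= 2962 * (1 - (1+0.06)^(-7)) / 0.06
= 2962 * (1 - 0.665057) / 0.06
= 2962 * 5.582381
= 16535.0138


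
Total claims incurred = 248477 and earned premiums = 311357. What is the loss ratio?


Loss ratio = claims / premiums
= 248477 / 311357
= 0.798


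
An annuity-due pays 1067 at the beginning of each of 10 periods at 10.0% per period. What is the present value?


PV_due = PMT * (1-(1+i)^(-n))/i * (1+i)
PV_immediate = 6556.2531
PV_due = 6556.2531 * 1.1
= 7211.8784


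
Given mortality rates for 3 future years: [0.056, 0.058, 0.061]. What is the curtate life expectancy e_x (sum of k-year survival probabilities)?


e_x = sum_{k=1}^{n} k_p_x
k_p_x values:
  1_p_x = 0.944
  2_p_x = 0.889248
  3_p_x = 0.835004
e_x = 2.6683


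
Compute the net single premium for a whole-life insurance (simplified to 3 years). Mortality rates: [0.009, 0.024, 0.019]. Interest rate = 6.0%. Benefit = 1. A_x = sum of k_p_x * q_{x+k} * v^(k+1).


v = 0.943396
Year 0: k_p_x=1.0, q=0.009, term=0.008491
Year 1: k_p_x=0.991, q=0.024, term=0.021168
Year 2: k_p_x=0.967216, q=0.019, term=0.01543
A_x = 0.0451


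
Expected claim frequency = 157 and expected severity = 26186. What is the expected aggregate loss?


E[S] = E[N] * E[X]
= 157 * 26186
= 4.1112e+06


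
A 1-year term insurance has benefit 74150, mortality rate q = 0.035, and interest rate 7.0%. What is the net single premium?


NSP = benefit * q * v
v = 1/(1+i) = 0.934579
NSP = 74150 * 0.035 * 0.934579
= 2425.4673


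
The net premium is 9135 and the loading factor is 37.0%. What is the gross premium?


Gross = net * (1 + loading)
= 9135 * (1 + 0.37)
= 9135 * 1.37
= 12514.95


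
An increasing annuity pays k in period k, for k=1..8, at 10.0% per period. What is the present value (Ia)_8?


(Ia)_n = sum_{k=1}^{n} k * v^k, v = 1/(1+i)
v = 0.909091
Sum computed term by term:
(Ia)_8 = 21.3636


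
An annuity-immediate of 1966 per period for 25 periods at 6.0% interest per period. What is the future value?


FV = PMT * ((1+i)^n - 1) / i
= 1966 * ((1.06)^25 - 1) / 0.06
= 1966 * (4.291871 - 1) / 0.06
= 107863.6306


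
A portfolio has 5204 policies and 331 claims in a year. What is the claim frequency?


frequency = claims / policies
= 331 / 5204
= 0.0636


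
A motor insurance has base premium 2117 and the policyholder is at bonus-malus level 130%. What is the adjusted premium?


adjusted = base * BM_level / 100
= 2117 * 130 / 100
= 2117 * 1.3
= 2752.1


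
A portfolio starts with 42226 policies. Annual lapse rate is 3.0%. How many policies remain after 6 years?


remaining = initial * (1 - lapse)^years
= 42226 * (1 - 0.03)^6
= 42226 * 0.832972
= 35173.0759


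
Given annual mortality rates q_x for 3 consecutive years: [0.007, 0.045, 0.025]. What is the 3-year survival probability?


p_k = 1 - q_k for each year
Survival = product of (1 - q_k)
= 0.993 * 0.955 * 0.975
= 0.9246


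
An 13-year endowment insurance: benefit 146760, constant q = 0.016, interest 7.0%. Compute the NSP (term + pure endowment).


Term component = 18117.1292
Pure endowment = 13_p_x * v^13 * benefit = 0.810842 * 0.414964 * 146760 = 49380.4306
NSP = 67497.5598


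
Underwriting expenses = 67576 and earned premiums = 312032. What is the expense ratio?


Expense ratio = expenses / premiums
= 67576 / 312032
= 0.2166


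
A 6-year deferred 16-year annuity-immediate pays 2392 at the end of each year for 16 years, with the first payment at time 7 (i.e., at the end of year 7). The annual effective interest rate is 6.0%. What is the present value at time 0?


PV at time 6 of the 16-year annuity-immediate:
a_n = 2392 * (1-(1+0.06)^(-16))/0.06 = 24173.3015
Discount back 6 years to time 0:
PV = 24173.3015 * (1+0.06)^(-6)
= 24173.3015 * 0.704961
= 17041.2237


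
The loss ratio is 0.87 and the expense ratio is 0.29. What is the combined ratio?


Combined ratio = loss ratio + expense ratio
= 0.87 + 0.29
= 1.16


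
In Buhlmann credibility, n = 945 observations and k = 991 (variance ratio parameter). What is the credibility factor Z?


Z = n / (n + k)
= 945 / (945 + 991)
= 945 / 1936
= 0.4881


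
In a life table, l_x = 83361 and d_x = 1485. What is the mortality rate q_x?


q_x = d_x / l_x
= 1485 / 83361
= 0.0178


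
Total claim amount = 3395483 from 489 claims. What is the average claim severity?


severity = total / number
= 3395483 / 489
= 6943.728


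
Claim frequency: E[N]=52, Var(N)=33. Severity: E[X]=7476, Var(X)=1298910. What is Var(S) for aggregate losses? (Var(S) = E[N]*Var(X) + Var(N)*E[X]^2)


Var(S) = E[N]*Var(X) + Var(N)*E[X]^2
= 52*1298910 + 33*7476^2
= 67543320 + 1844389008
= 1.9119e+09


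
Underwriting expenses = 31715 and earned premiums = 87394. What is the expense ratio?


Expense ratio = expenses / premiums
= 31715 / 87394
= 0.3629


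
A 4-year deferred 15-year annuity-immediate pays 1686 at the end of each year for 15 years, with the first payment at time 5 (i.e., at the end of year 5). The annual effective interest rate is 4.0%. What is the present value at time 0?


PV at time 4 of the 15-year annuity-immediate:
a_n = 1686 * (1-(1+0.04)^(-15))/0.04 = 18745.6012
Discount back 4 years to time 0:
PV = 18745.6012 * (1+0.04)^(-4)
= 18745.6012 * 0.854804
= 16023.8185


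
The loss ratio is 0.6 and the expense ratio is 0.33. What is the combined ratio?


Combined ratio = loss ratio + expense ratio
= 0.6 + 0.33
= 0.93


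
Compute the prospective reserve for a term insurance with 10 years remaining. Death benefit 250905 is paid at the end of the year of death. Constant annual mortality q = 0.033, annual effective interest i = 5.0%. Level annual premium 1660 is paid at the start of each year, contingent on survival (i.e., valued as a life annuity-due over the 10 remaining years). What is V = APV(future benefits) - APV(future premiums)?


v = 1/(1+i) = 0.952381
APV(future benefits) per unit = sum_{k=0}^{9} k_p_x * q * v^(k+1) = 0.223085
APV(future benefits) = 250905 * 0.223085 = 55973.2606
Life annuity-due factor ä_{x:10} = sum_{k=0}^{9} k_p_x * v^k = 7.098174
APV(future premiums) = 1660 * 7.098174 = 11782.9691
V = 55973.2606 - 11782.9691
= 44190.2915


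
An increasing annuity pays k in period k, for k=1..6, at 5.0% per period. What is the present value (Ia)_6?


(Ia)_n = sum_{k=1}^{n} k * v^k, v = 1/(1+i)
v = 0.952381
Sum computed term by term:
(Ia)_6 = 17.0437


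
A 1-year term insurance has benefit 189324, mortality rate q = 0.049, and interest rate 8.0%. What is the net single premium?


NSP = benefit * q * v
v = 1/(1+i) = 0.925926
NSP = 189324 * 0.049 * 0.925926
= 8589.7


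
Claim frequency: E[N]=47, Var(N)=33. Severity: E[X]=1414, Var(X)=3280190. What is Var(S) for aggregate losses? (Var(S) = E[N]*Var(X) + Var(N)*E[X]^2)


Var(S) = E[N]*Var(X) + Var(N)*E[X]^2
= 47*3280190 + 33*1414^2
= 154168930 + 65980068
= 2.2015e+08


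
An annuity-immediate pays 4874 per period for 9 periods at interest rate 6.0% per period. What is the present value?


PV = PMT * (1 - (1+i)^(-n)) / i
= 4874 * (1 - (1+0.06)^(-9)) / 0.06
= 4874 * (1 - 0.591898) / 0.06
= 4874 * 6.801692
= 33151.4481


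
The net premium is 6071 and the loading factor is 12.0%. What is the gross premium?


Gross = net * (1 + loading)
= 6071 * (1 + 0.12)
= 6071 * 1.12
= 6799.52


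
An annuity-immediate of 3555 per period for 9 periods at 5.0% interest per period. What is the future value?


FV = PMT * ((1+i)^n - 1) / i
= 3555 * ((1.05)^9 - 1) / 0.05
= 3555 * (1.551328 - 1) / 0.05
= 39199.4362


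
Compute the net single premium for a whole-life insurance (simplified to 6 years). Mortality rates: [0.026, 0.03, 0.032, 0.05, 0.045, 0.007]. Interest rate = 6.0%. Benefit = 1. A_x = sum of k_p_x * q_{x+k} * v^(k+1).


v = 0.943396
Year 0: k_p_x=1.0, q=0.026, term=0.024528
Year 1: k_p_x=0.974, q=0.03, term=0.026006
Year 2: k_p_x=0.94478, q=0.032, term=0.025384
Year 3: k_p_x=0.914547, q=0.05, term=0.03622
Year 4: k_p_x=0.86882, q=0.045, term=0.029215
Year 5: k_p_x=0.829723, q=0.007, term=0.004094
A_x = 0.1454


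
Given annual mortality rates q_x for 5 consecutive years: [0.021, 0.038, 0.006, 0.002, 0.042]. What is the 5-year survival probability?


p_k = 1 - q_k for each year
Survival = product of (1 - q_k)
= 0.979 * 0.962 * 0.994 * 0.998 * 0.958
= 0.895


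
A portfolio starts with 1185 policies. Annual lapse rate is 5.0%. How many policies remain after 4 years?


remaining = initial * (1 - lapse)^years
= 1185 * (1 - 0.05)^4
= 1185 * 0.814506
= 965.1899


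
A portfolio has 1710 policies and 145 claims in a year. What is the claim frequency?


frequency = claims / policies
= 145 / 1710
= 0.0848


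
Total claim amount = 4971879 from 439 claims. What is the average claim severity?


severity = total / number
= 4971879 / 439
= 11325.4647


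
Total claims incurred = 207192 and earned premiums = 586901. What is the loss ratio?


Loss ratio = claims / premiums
= 207192 / 586901
= 0.353


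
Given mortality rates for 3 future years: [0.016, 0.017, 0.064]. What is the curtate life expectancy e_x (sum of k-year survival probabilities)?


e_x = sum_{k=1}^{n} k_p_x
k_p_x values:
  1_p_x = 0.984
  2_p_x = 0.967272
  3_p_x = 0.905367
e_x = 2.8566


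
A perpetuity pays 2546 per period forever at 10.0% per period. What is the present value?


PV = PMT / i
= 2546 / 0.1
= 25460.0


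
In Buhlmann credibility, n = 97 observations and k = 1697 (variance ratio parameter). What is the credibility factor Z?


Z = n / (n + k)
= 97 / (97 + 1697)
= 97 / 1794
= 0.0541


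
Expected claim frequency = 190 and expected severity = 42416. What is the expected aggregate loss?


E[S] = E[N] * E[X]
= 190 * 42416
= 8.0590e+06


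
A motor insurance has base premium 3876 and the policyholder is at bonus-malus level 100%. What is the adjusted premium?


adjusted = base * BM_level / 100
= 3876 * 100 / 100
= 3876 * 1.0
= 3876.0


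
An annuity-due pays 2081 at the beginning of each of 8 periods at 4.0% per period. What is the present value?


PV_due = PMT * (1-(1+i)^(-n))/i * (1+i)
PV_immediate = 14010.8421
PV_due = 14010.8421 * 1.04
= 14571.2758


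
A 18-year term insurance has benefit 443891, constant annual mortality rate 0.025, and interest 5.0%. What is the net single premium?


NSP = benefit * sum_{k=0}^{n-1} k_p_x * q * v^(k+1)
With constant q=0.025, v=0.952381
Sum = 0.245521
NSP = 443891 * 0.245521
= 108984.6585


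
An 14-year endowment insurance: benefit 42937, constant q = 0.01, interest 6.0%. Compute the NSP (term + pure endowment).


Term component = 3776.9403
Pure endowment = 14_p_x * v^14 * benefit = 0.868746 * 0.442301 * 42937 = 16498.4182
NSP = 20275.3585


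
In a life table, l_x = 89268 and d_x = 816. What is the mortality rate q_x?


q_x = d_x / l_x
= 816 / 89268
= 0.0091


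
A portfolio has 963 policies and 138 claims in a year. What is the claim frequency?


frequency = claims / policies
= 138 / 963
= 0.1433


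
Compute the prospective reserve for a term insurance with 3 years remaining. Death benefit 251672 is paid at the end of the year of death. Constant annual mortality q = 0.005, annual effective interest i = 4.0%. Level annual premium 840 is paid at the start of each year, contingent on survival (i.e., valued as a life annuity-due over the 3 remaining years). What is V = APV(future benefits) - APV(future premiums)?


v = 1/(1+i) = 0.961538
APV(future benefits) per unit = sum_{k=0}^{2} k_p_x * q * v^(k+1) = 0.013808
APV(future benefits) = 251672 * 0.013808 = 3475.0876
Life annuity-due factor ä_{x:3} = sum_{k=0}^{2} k_p_x * v^k = 2.872065
APV(future premiums) = 840 * 2.872065 = 2412.5342
V = 3475.0876 - 2412.5342
= 1062.5534
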